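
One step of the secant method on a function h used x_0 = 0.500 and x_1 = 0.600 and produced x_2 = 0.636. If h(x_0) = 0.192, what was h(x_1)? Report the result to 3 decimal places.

The secant line through (0.500, 0.192) and (0.600, h(x_1)) crosses zero at x_2 = 0.636.
So (0.500, 0.192), (0.600, h(x_1)), (0.636, 0) are collinear:
h(x_1) = 0.192 · (0.600 − 0.636) / (0.500 − 0.636) = 0.192 · (-0.03600)/(-0.13600) = 0.05082

0.051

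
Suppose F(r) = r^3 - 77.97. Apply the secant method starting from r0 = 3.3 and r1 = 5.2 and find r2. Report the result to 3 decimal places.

F(3.3) = -42.03300, F(5.2) = 62.63800
r2 = 5.20000 − 62.63800·(5.20000 − 3.30000) / (62.63800 − (-42.03300)) = 5.20000 − (119.01220)/(104.67100) = 4.06299

4.063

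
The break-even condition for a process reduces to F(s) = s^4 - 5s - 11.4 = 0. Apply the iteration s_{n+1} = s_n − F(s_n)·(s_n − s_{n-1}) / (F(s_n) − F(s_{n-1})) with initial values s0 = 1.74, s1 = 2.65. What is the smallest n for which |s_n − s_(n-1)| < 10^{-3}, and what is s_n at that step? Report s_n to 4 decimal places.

F(1.74) = -10.933638, F(2.65) = 24.665506
s2 = 2.650000 − 24.665506·(0.910000)/(35.599144) = 2.019490;  |Δ| = 0.630510
F(2.019490) = -4.864589
s3 = 2.019490 − (-4.864589)·(-0.630510)/(-29.530096) = 2.123356;  |Δ| = 0.103866
F(2.123356) = -1.688935
s4 = 2.123356 − (-1.688935)·(0.103866)/(3.175654) = 2.178596;  |Δ| = 0.055240
F(2.178596) = 0.234200
s5 = 2.178596 − 0.234200·(0.055240)/(1.923135) = 2.171869;  |Δ| = 0.006727
F(2.171869) = -0.009119
s6 = 2.171869 − (-0.009119)·(-0.006727)/(-0.243318) = 2.172121;  |Δ| = 0.000252
|s6 − s5| = 0.000252 < 10^{-3}

n = 6, s_n = 2.1721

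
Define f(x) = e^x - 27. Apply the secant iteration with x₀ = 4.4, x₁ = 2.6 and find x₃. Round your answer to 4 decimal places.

3.4360

f(4.4) = 54.450869, f(2.6) = -13.536262
x₂ = 2.600000 − (-13.536262)·(2.600000 − 4.400000) / (-13.536262 − 54.450869) = 2.600000 − (24.365272)/(-67.987131) = 2.958381
f(2.958381) = -7.733253
x₃ = 2.958381 − (-7.733253)·(2.958381 − 2.600000) / (-7.733253 − (-13.536262)) = 2.958381 − (-2.771448)/(5.803009) = 3.435969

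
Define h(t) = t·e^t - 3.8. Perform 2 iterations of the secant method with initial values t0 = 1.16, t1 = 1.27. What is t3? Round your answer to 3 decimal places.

1.174

h(1.16) = -0.09968, h(1.27) = 0.72228
t2 = 1.27000 − 0.72228·(1.27000 − 1.16000) / (0.72228 − (-0.09968)) = 1.27000 − (0.07945)/(0.82196) = 1.17334
h(1.17334) = -0.00686
t3 = 1.17334 − (-0.00686)·(1.17334 − 1.27000) / (-0.00686 − 0.72228) = 1.17334 − (0.00066)/(-0.72915) = 1.17425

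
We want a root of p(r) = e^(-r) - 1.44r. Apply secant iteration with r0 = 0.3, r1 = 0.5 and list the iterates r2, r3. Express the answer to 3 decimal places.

0.446, 0.445

p(0.3) = 0.30882, p(0.5) = -0.11347
r2 = 0.50000 − (-0.11347)·(0.50000 − 0.30000) / (-0.11347 − 0.30882) = 0.50000 − (-0.02269)/(-0.42229) = 0.44626
p(0.44626) = -0.00260
r3 = 0.44626 − (-0.00260)·(0.44626 − 0.50000) / (-0.00260 − (-0.11347)) = 0.44626 − (0.00014)/(0.11087) = 0.44500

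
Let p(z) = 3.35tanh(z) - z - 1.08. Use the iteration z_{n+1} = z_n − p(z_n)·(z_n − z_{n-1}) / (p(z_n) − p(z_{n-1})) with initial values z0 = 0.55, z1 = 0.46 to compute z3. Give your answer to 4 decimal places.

p(0.55) = 0.046743, p(0.46) = -0.099218
z2 = 0.460000 − (-0.099218)·(0.460000 − 0.550000) / (-0.099218 − 0.046743) = 0.460000 − (0.008930)/(-0.145961) = 0.521178
p(0.521178) = 0.002161
z3 = 0.521178 − 0.002161·(0.521178 − 0.460000) / (0.002161 − (-0.099218)) = 0.521178 − (0.000132)/(0.101379) = 0.519874

0.5199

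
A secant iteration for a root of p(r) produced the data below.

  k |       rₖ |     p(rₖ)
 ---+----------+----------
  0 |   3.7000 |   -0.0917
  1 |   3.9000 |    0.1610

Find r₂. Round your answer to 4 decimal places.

3.7726

r₂ = 3.9000 − 0.1610·(3.9000 − 3.7000) / (0.1610 − (-0.0917))
   = 3.9000 − (0.032200)/(0.252700) = 3.772576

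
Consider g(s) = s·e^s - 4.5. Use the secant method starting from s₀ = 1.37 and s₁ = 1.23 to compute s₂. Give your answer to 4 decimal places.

g(1.37) = 0.891430, g(1.23) = -0.291888
s₂ = 1.230000 − (-0.291888)·(1.230000 − 1.370000) / (-0.291888 − 0.891430) = 1.230000 − (0.040864)/(-1.183318) = 1.264534

1.2645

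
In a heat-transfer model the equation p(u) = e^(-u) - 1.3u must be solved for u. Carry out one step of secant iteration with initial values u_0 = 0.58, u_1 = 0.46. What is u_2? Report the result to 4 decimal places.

p(0.58) = -0.194102, p(0.46) = 0.033284
u_2 = 0.460000 − 0.033284·(0.460000 − 0.580000) / (0.033284 − (-0.194102)) = 0.460000 − (-0.003994)/(0.227385) = 0.477565

0.4776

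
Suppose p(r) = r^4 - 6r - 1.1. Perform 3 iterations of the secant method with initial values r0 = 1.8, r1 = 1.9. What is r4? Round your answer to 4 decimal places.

1.8745

p(1.8) = -1.402400, p(1.9) = 0.532100
r2 = 1.900000 − 0.532100·(1.900000 − 1.800000) / (0.532100 − (-1.402400)) = 1.900000 − (0.053210)/(1.934500) = 1.872494
p(1.872494) = -0.041285
r3 = 1.872494 − (-0.041285)·(1.872494 − 1.900000) / (-0.041285 − 0.532100) = 1.872494 − (0.001136)/(-0.573385) = 1.874475
p(1.874475) = -0.001075
r4 = 1.874475 − (-0.001075)·(1.874475 − 1.872494) / (-0.001075 − (-0.041285)) = 1.874475 − (-0.000002)/(0.040210) = 1.874528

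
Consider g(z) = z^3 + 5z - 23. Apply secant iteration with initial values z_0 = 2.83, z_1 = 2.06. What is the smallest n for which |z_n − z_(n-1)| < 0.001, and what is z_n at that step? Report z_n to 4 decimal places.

g(2.83) = 13.815187, g(2.06) = -3.958184
z_2 = 2.060000 − (-3.958184)·(-0.770000)/(-17.773371) = 2.231481;  |Δ| = 0.171481
g(2.231481) = -0.730912
z_3 = 2.231481 − (-0.730912)·(0.171481)/(3.227272) = 2.270318;  |Δ| = 0.038837
g(2.270318) = 0.053598
z_4 = 2.270318 − 0.053598·(0.038837)/(0.784509) = 2.267665;  |Δ| = 0.002653
g(2.267665) = -0.000650
z_5 = 2.267665 − (-0.000650)·(-0.002653)/(-0.054248) = 2.267697;  |Δ| = 0.000032
|z_5 − z_4| = 0.000032 < 0.001

n = 5, z_n = 2.2677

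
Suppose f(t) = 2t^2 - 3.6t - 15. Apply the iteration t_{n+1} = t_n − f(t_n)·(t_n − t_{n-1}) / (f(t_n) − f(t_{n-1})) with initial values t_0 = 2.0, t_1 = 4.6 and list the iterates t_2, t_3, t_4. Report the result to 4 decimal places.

f(2.0) = -14.200000, f(4.6) = 10.760000
t_2 = 4.600000 − 10.760000·(4.600000 − 2.000000) / (10.760000 − (-14.200000)) = 4.600000 − (27.976000)/(24.960000) = 3.479167
f(3.479167) = -3.315799
t_3 = 3.479167 − (-3.315799)·(3.479167 − 4.600000) / (-3.315799 − 10.760000) = 3.479167 − (3.716458)/(-14.075799) = 3.743198
f(3.743198) = -0.452446
t_4 = 3.743198 − (-0.452446)·(3.743198 − 3.479167) / (-0.452446 − (-3.315799)) = 3.743198 − (-0.119460)/(2.863353) = 3.784919

3.4792, 3.7432, 3.7849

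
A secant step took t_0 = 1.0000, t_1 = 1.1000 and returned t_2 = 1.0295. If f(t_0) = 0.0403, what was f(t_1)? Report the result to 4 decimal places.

The secant line through (1.0000, 0.0403) and (1.1000, f(t_1)) crosses zero at t_2 = 1.0295.
So (1.0000, 0.0403), (1.1000, f(t_1)), (1.0295, 0) are collinear:
f(t_1) = 0.0403 · (1.1000 − 1.0295) / (1.0000 − 1.0295) = 0.0403 · (0.070500)/(-0.029500) = -0.096310

-0.0963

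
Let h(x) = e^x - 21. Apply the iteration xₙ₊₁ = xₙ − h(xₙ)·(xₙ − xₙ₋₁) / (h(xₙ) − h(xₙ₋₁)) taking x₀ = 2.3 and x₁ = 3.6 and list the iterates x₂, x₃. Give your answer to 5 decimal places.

2.83837, 2.99109

h(2.3) = -11.0258175, h(3.6) = 15.5982344
x₂ = 3.6000000 − 15.5982344·(3.6000000 − 2.3000000) / (15.5982344 − (-11.0258175)) = 3.6000000 − (20.2777048)/(26.6240520) = 2.8383689
h(2.8383689) = -3.9121284
x₃ = 2.8383689 − (-3.9121284)·(2.8383689 − 3.6000000) / (-3.9121284 − 15.5982344) = 2.8383689 − (2.9795985)/(-19.5103629) = 2.9910877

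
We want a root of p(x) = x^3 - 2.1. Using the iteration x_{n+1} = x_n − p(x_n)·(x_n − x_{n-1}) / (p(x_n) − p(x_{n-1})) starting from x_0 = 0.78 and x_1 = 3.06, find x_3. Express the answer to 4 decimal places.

p(0.78) = -1.625448, p(3.06) = 26.552616
x_2 = 3.060000 − 26.552616·(3.060000 − 0.780000) / (26.552616 − (-1.625448)) = 3.060000 − (60.539964)/(28.178064) = 0.911522
p(0.911522) = -1.342643
x_3 = 0.911522 − (-1.342643)·(0.911522 − 3.060000) / (-1.342643 − 26.552616) = 0.911522 − (2.884639)/(-27.895259) = 1.014931

1.0149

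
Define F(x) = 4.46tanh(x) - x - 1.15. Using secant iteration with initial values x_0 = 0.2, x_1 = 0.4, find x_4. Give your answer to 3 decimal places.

F(0.2) = -0.46971, F(0.4) = 0.14457
x_2 = 0.40000 − 0.14457·(0.40000 − 0.20000) / (0.14457 − (-0.46971)) = 0.40000 − (0.02891)/(0.61428) = 0.35293
F(0.35293) = 0.00888
x_3 = 0.35293 − 0.00888·(0.35293 − 0.40000) / (0.00888 − 0.14457) = 0.35293 − (-0.00042)/(-0.13569) = 0.34985
F(0.34985) = -0.00021
x_4 = 0.34985 − (-0.00021)·(0.34985 − 0.35293) / (-0.00021 − 0.00888) = 0.34985 − (0.00000)/(-0.00909) = 0.34992

0.350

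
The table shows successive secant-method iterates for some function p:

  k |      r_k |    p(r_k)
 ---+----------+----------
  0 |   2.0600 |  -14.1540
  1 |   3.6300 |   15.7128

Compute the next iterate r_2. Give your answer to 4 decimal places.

r_2 = 3.6300 − 15.7128·(3.6300 − 2.0600) / (15.7128 − (-14.1540))
   = 3.6300 − (24.669096)/(29.866800) = 2.804029

2.8040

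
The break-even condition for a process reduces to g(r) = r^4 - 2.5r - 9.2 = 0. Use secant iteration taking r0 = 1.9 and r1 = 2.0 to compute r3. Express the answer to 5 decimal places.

1.93559

g(1.9) = -0.9179000, g(2.0) = 1.8000000
r2 = 2.0000000 − 1.8000000·(2.0000000 − 1.9000000) / (1.8000000 − (-0.9179000)) = 2.0000000 − (0.1800000)/(2.7179000) = 1.9337724
g(1.9337724) = -0.0507526
r3 = 1.9337724 − (-0.0507526)·(1.9337724 − 2.0000000) / (-0.0507526 − 1.8000000) = 1.9337724 − (0.0033612)/(-1.8507526) = 1.9355885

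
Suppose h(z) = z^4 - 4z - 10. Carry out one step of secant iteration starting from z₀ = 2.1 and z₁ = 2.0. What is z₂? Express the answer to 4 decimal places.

2.0656

h(2.1) = 1.048100, h(2.0) = -2.000000
z₂ = 2.000000 − (-2.000000)·(2.000000 − 2.100000) / (-2.000000 − 1.048100) = 2.000000 − (0.200000)/(-3.048100) = 2.065615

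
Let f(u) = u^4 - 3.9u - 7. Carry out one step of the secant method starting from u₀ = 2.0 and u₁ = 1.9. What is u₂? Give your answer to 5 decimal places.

f(2.0) = 1.2000000, f(1.9) = -1.3779000
u₂ = 1.9000000 − (-1.3779000)·(1.9000000 − 2.0000000) / (-1.3779000 − 1.2000000) = 1.9000000 − (0.1377900)/(-2.5779000) = 1.9534505

1.95345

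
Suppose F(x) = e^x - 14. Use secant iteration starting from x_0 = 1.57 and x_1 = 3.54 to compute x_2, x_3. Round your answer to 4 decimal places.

F(1.57) = -9.193352, F(3.54) = 20.466919
x_2 = 3.540000 − 20.466919·(3.540000 − 1.570000) / (20.466919 − (-9.193352)) = 3.540000 − (40.319831)/(29.660271) = 2.180612
F(2.180612) = -5.148282
x_3 = 2.180612 − (-5.148282)·(2.180612 − 3.540000) / (-5.148282 − 20.466919) = 2.180612 − (6.998516)/(-25.615202) = 2.453829

2.1806, 2.4538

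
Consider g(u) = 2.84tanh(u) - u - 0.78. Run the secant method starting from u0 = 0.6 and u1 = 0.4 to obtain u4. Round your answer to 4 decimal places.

g(0.6) = 0.145221, g(0.4) = -0.100945
u2 = 0.400000 − (-0.100945)·(0.400000 − 0.600000) / (-0.100945 − 0.145221) = 0.400000 − (0.020189)/(-0.246166) = 0.482014
g(0.482014) = 0.009894
u3 = 0.482014 − 0.009894·(0.482014 − 0.400000) / (0.009894 − (-0.100945)) = 0.482014 − (0.000811)/(0.110839) = 0.474693
g(0.474693) = 0.000539
u4 = 0.474693 − 0.000539·(0.474693 − 0.482014) / (0.000539 − 0.009894) = 0.474693 − (-0.000004)/(-0.009355) = 0.474271

0.4743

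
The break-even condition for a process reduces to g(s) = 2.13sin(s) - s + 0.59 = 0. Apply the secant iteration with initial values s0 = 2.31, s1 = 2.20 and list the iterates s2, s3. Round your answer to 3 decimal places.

g(2.31) = -0.14592, g(2.20) = 0.11210
s2 = 2.20000 − 0.11210·(2.20000 − 2.31000) / (0.11210 − (-0.14592)) = 2.20000 − (-0.01233)/(0.25802) = 2.24779
g(2.24779) = 0.00246
s3 = 2.24779 − 0.00246·(2.24779 − 2.20000) / (0.00246 − 0.11210) = 2.24779 − (0.00012)/(-0.10964) = 2.24886

2.248, 2.249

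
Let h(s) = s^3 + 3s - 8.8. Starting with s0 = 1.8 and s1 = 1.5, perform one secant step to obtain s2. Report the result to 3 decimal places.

h(1.8) = 2.43200, h(1.5) = -0.92500
s2 = 1.50000 − (-0.92500)·(1.50000 − 1.80000) / (-0.92500 − 2.43200) = 1.50000 − (0.27750)/(-3.35700) = 1.58266

1.583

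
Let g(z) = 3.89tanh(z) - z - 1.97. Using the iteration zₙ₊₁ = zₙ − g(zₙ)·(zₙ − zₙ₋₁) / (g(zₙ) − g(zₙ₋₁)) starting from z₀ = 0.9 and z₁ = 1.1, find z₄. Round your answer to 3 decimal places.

1.012

g(0.9) = -0.08360, g(1.1) = 0.04394
z₂ = 1.10000 − 0.04394·(1.10000 − 0.90000) / (0.04394 − (-0.08360)) = 1.10000 − (0.00879)/(0.12754) = 1.03110
g(1.03110) = 0.01112
z₃ = 1.03110 − 0.01112·(1.03110 − 1.10000) / (0.01112 − 0.04394) = 1.03110 − (-0.00077)/(-0.03283) = 1.00776
g(1.00776) = -0.00255
z₄ = 1.00776 − (-0.00255)·(1.00776 − 1.03110) / (-0.00255 − 0.01112) = 1.00776 − (0.00006)/(-0.01367) = 1.01212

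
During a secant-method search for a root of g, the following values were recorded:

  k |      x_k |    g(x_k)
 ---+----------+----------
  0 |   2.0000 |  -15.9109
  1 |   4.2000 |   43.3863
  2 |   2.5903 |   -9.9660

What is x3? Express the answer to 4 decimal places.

2.8910

x3 = 2.5903 − (-9.9660)·(2.5903 − 4.2000) / (-9.9660 − 43.3863)
   = 2.5903 − (16.042270)/(-53.352300) = 2.890986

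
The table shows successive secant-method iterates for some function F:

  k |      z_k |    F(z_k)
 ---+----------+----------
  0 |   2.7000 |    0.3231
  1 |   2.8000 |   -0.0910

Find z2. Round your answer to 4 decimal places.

z2 = 2.8000 − (-0.0910)·(2.8000 − 2.7000) / (-0.0910 − 0.3231)
   = 2.8000 − (-0.009100)/(-0.414100) = 2.778025

2.7780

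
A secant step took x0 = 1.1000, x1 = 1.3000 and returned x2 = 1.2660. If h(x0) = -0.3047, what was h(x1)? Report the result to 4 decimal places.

0.0624

The secant line through (1.1000, -0.3047) and (1.3000, h(x1)) crosses zero at x2 = 1.2660.
So (1.1000, -0.3047), (1.3000, h(x1)), (1.2660, 0) are collinear:
h(x1) = -0.3047 · (1.3000 − 1.2660) / (1.1000 − 1.2660) = -0.3047 · (0.034000)/(-0.166000) = 0.062408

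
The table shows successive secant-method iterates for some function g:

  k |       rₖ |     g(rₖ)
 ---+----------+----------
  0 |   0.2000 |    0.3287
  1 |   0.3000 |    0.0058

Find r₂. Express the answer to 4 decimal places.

r₂ = 0.3000 − 0.0058·(0.3000 − 0.2000) / (0.0058 − 0.3287)
   = 0.3000 − (0.000580)/(-0.322900) = 0.301796

0.3018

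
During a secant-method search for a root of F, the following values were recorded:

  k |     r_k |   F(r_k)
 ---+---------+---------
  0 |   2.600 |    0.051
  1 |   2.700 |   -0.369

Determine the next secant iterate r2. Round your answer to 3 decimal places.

r2 = 2.700 − (-0.369)·(2.700 − 2.600) / (-0.369 − 0.051)
   = 2.700 − (-0.03690)/(-0.42000) = 2.61214

2.612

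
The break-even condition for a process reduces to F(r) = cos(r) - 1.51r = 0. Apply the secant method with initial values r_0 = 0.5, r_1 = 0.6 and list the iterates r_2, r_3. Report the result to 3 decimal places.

F(0.5) = 0.12258, F(0.6) = -0.08066
r_2 = 0.60000 − (-0.08066)·(0.60000 − 0.50000) / (-0.08066 − 0.12258) = 0.60000 − (-0.00807)/(-0.20325) = 0.56031
F(0.56031) = 0.00102
r_3 = 0.56031 − 0.00102·(0.56031 − 0.60000) / (0.00102 − (-0.08066)) = 0.56031 − (-0.00004)/(0.08168) = 0.56081

0.560, 0.561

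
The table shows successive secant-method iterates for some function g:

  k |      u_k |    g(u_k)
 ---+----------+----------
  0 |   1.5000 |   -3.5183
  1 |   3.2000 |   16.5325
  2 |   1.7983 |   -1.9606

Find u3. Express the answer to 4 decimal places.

u3 = 1.7983 − (-1.9606)·(1.7983 − 3.2000) / (-1.9606 − 16.5325)
   = 1.7983 − (2.748173)/(-18.493100) = 1.946905

1.9469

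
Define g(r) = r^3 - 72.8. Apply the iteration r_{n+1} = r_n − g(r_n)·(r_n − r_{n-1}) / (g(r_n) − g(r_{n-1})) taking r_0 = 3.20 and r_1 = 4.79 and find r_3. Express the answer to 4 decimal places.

g(3.20) = -40.032000, g(4.79) = 37.102239
r_2 = 4.790000 − 37.102239·(4.790000 − 3.200000) / (37.102239 − (-40.032000)) = 4.790000 − (58.992560)/(77.134239) = 4.025196
g(4.025196) = -7.582949
r_3 = 4.025196 − (-7.582949)·(4.025196 − 4.790000) / (-7.582949 − 37.102239) = 4.025196 − (5.799468)/(-44.685188) = 4.154981

4.1550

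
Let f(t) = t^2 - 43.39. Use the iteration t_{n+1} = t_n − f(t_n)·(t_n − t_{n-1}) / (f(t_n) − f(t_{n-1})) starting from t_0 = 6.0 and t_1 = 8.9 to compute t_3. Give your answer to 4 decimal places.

f(6.0) = -7.390000, f(8.9) = 35.820000
t_2 = 8.900000 − 35.820000·(8.900000 − 6.000000) / (35.820000 − (-7.390000)) = 8.900000 − (103.878000)/(43.210000) = 6.495973
f(6.495973) = -1.192333
t_3 = 6.495973 − (-1.192333)·(6.495973 − 8.900000) / (-1.192333 − 35.820000) = 6.495973 − (2.866400)/(-37.012333) = 6.573418

6.5734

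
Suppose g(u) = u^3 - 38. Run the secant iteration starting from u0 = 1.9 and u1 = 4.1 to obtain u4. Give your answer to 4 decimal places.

3.3704

g(1.9) = -31.141000, g(4.1) = 30.921000
u2 = 4.100000 − 30.921000·(4.100000 − 1.900000) / (30.921000 − (-31.141000)) = 4.100000 − (68.026200)/(62.062000) = 3.003899
g(3.003899) = -10.894581
u3 = 3.003899 − (-10.894581)·(3.003899 − 4.100000) / (-10.894581 − 30.921000) = 3.003899 − (11.941558)/(-41.815581) = 3.289476
g(3.289476) = -2.405721
u4 = 3.289476 − (-2.405721)·(3.289476 − 3.003899) / (-2.405721 − (-10.894581)) = 3.289476 − (-0.687018)/(8.488860) = 3.370408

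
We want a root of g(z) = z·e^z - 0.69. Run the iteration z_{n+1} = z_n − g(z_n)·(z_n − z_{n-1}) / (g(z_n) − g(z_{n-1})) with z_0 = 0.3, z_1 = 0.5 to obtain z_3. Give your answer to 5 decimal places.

0.44270

g(0.3) = -0.2850424, g(0.5) = 0.1343606
z_2 = 0.5000000 − 0.1343606·(0.5000000 − 0.3000000) / (0.1343606 − (-0.2850424)) = 0.5000000 − (0.0268721)/(0.4194030) = 0.4359277
g(0.4359277) = -0.0158828
z_3 = 0.4359277 − (-0.0158828)·(0.4359277 − 0.5000000) / (-0.0158828 − 0.1343606) = 0.4359277 − (0.0010176)/(-0.1502434) = 0.4427010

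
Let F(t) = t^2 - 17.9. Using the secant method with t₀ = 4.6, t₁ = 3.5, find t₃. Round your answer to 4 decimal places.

4.2340

F(4.6) = 3.260000, F(3.5) = -5.650000
t₂ = 3.500000 − (-5.650000)·(3.500000 − 4.600000) / (-5.650000 − 3.260000) = 3.500000 − (6.215000)/(-8.910000) = 4.197531
F(4.197531) = -0.280735
t₃ = 4.197531 − (-0.280735)·(4.197531 − 3.500000) / (-0.280735 − (-5.650000)) = 4.197531 − (-0.195821)/(5.369265) = 4.234002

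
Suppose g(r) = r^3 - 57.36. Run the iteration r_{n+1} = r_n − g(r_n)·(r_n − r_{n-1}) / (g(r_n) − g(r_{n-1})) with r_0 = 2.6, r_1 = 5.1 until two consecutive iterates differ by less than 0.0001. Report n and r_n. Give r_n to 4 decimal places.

n = 7, r_n = 3.8566

g(2.6) = -39.784000, g(5.1) = 75.291000
r_2 = 5.100000 − 75.291000·(2.500000)/(115.075000) = 3.464306;  |Δ| = 1.635694
g(3.464306) = -15.783426
r_3 = 3.464306 − (-15.783426)·(-1.635694)/(-91.074426) = 3.747776;  |Δ| = 0.283470
g(3.747776) = -4.719404
r_4 = 3.747776 − (-4.719404)·(0.283470)/(11.064023) = 3.868691;  |Δ| = 0.120915
g(3.868691) = 0.541809
r_5 = 3.868691 − 0.541809·(0.120915)/(5.261213) = 3.856239;  |Δ| = 0.012452
g(3.856239) = -0.015495
r_6 = 3.856239 − (-0.015495)·(-0.012452)/(-0.557304) = 3.856585;  |Δ| = 0.000346
g(3.856585) = -0.000049
r_7 = 3.856585 − (-0.000049)·(0.000346)/(0.015446) = 3.856586;  |Δ| = 0.000001
|r_7 − r_6| = 0.000001 < 0.0001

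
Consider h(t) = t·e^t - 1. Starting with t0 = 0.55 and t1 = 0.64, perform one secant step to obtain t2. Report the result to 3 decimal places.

h(0.55) = -0.04671, h(0.64) = 0.21375
t2 = 0.64000 − 0.21375·(0.64000 − 0.55000) / (0.21375 − (-0.04671)) = 0.64000 − (0.01924)/(0.26046) = 0.56614

0.566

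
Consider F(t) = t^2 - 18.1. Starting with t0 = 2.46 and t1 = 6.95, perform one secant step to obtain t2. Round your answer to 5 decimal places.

F(2.46) = -12.0484000, F(6.95) = 30.2025000
t2 = 6.9500000 − 30.2025000·(6.9500000 − 2.4600000) / (30.2025000 − (-12.0484000)) = 6.9500000 − (135.6092250)/(42.2509000) = 3.7403826

3.74038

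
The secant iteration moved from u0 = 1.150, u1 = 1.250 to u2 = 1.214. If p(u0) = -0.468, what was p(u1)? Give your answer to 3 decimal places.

The secant line through (1.150, -0.468) and (1.250, p(u1)) crosses zero at u2 = 1.214.
So (1.150, -0.468), (1.250, p(u1)), (1.214, 0) are collinear:
p(u1) = -0.468 · (1.250 − 1.214) / (1.150 − 1.214) = -0.468 · (0.03600)/(-0.06400) = 0.26325

0.263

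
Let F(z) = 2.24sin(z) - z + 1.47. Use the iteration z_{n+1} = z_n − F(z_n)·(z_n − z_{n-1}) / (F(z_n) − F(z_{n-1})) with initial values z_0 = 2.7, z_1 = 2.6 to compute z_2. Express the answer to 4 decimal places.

2.6083

F(2.7) = -0.272669, F(2.6) = 0.024723
z_2 = 2.600000 − 0.024723·(2.600000 − 2.700000) / (0.024723 − (-0.272669)) = 2.600000 − (-0.002472)/(0.297392) = 2.608313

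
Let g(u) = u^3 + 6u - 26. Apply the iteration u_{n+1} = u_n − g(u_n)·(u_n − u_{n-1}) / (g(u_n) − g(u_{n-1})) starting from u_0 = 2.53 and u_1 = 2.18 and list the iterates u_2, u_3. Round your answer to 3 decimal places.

2.293, 2.302

g(2.53) = 5.37428, g(2.18) = -2.55977
u_2 = 2.18000 − (-2.55977)·(2.18000 − 2.53000) / (-2.55977 − 5.37428) = 2.18000 − (0.89592)/(-7.93404) = 2.29292
g(2.29292) = -0.18748
u_3 = 2.29292 − (-0.18748)·(2.29292 − 2.18000) / (-0.18748 − (-2.55977)) = 2.29292 − (-0.02117)/(2.37229) = 2.30184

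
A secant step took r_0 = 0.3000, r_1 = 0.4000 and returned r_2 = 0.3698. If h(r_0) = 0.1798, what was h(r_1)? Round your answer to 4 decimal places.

The secant line through (0.3000, 0.1798) and (0.4000, h(r_1)) crosses zero at r_2 = 0.3698.
So (0.3000, 0.1798), (0.4000, h(r_1)), (0.3698, 0) are collinear:
h(r_1) = 0.1798 · (0.4000 − 0.3698) / (0.3000 − 0.3698) = 0.1798 · (0.030200)/(-0.069800) = -0.077793

-0.0778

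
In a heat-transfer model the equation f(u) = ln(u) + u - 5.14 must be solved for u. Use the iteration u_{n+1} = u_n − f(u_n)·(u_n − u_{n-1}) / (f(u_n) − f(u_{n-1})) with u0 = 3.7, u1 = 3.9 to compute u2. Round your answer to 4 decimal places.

3.8042

f(3.7) = -0.131667, f(3.9) = 0.120977
u2 = 3.900000 − 0.120977·(3.900000 − 3.700000) / (0.120977 − (-0.131667)) = 3.900000 − (0.024195)/(0.252644) = 3.804232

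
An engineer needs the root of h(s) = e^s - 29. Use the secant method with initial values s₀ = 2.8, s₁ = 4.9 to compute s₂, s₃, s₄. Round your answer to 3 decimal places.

3.024, 3.163, 3.406

h(2.8) = -12.55535, h(4.9) = 105.28978
s₂ = 4.90000 − 105.28978·(4.90000 − 2.80000) / (105.28978 − (-12.55535)) = 4.90000 − (221.10854)/(117.84513) = 3.02374
h(3.02374) = -8.43200
s₃ = 3.02374 − (-8.43200)·(3.02374 − 4.90000) / (-8.43200 − 105.28978) = 3.02374 − (15.82066)/(-113.72178) = 3.16285
h(3.16285) = -5.36205
s₄ = 3.16285 − (-5.36205)·(3.16285 − 3.02374) / (-5.36205 − (-8.43200)) = 3.16285 − (-0.74595)/(3.06996) = 3.40584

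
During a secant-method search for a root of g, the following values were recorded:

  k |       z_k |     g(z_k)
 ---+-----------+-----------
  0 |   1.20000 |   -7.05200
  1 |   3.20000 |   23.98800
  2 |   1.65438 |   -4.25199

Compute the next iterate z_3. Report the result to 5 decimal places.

z_3 = 1.65438 − (-4.25199)·(1.65438 − 3.20000) / (-4.25199 − 23.98800)
   = 1.65438 − (6.5719608)/(-28.2399900) = 1.8870982

1.88710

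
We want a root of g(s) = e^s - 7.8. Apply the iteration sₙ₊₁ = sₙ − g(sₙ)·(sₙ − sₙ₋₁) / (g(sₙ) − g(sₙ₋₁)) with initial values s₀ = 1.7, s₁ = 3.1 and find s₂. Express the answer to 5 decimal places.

g(1.7) = -2.3260526, g(3.1) = 14.3979513
s₂ = 3.1000000 − 14.3979513·(3.1000000 − 1.7000000) / (14.3979513 − (-2.3260526)) = 3.1000000 − (20.1571318)/(16.7240039) = 1.8947185

1.89472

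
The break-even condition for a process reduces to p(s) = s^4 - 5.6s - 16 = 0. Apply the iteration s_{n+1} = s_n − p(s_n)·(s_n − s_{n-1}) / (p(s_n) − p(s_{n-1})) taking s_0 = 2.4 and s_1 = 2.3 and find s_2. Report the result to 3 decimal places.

2.319

p(2.4) = 3.73760, p(2.3) = -0.89590
s_2 = 2.30000 − (-0.89590)·(2.30000 − 2.40000) / (-0.89590 − 3.73760) = 2.30000 − (0.08959)/(-4.63350) = 2.31934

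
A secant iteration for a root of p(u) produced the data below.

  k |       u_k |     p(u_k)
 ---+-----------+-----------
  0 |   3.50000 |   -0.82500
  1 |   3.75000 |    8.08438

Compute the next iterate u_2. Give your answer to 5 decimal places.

u_2 = 3.75000 − 8.08438·(3.75000 − 3.50000) / (8.08438 − (-0.82500))
   = 3.75000 − (2.0210950)/(8.9093800) = 3.5231498

3.52315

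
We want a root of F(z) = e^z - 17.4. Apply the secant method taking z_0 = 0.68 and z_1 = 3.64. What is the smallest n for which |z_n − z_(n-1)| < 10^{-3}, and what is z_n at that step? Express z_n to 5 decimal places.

n = 8, z_n = 2.85647

F(0.68) = -15.4261223, F(3.64) = 20.6918367
z_2 = 3.6400000 − 20.6918367·(2.9600000)/(36.1179590) = 1.9442276;  |Δ| = 1.6957724
F(1.9442276) = -10.4117677
z_3 = 1.9442276 − (-10.4117677)·(-1.6957724)/(-31.1036044) = 2.5118785;  |Δ| = 0.5676509
F(2.5118785) = -5.0719334
z_4 = 2.5118785 − (-5.0719334)·(0.5676509)/(5.3398343) = 3.0510502;  |Δ| = 0.5391717
F(3.0510502) = 3.7375308
z_5 = 3.0510502 − 3.7375308·(0.5391717)/(8.8094642) = 2.8222995;  |Δ| = 0.2287507
F(2.8222995) = -0.5845263
z_6 = 2.8222995 − (-0.5845263)·(-0.2287507)/(-4.3220572) = 2.8532364;  |Δ| = 0.0309368
F(2.8532364) = -0.0561782
z_7 = 2.8532364 − (-0.0561782)·(0.0309368)/(0.5283482) = 2.8565258;  |Δ| = 0.0032895
F(2.8565258) = 0.0009674
z_8 = 2.8565258 − 0.0009674·(0.0032895)/(0.0571456) = 2.8564701;  |Δ| = 0.0000557
|z_8 − z_7| = 0.0000557 < 10^{-3}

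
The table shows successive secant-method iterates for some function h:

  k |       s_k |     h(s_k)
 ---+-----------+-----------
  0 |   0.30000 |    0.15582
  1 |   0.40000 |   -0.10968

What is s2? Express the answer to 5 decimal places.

0.35869

s2 = 0.40000 − (-0.10968)·(0.40000 − 0.30000) / (-0.10968 − 0.15582)
   = 0.40000 − (-0.0109680)/(-0.2655000) = 0.3586893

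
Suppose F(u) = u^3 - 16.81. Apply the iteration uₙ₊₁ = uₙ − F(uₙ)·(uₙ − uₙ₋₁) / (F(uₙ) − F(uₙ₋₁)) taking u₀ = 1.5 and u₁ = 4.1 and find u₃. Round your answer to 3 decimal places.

2.320

F(1.5) = -13.43500, F(4.1) = 52.11100
u₂ = 4.10000 − 52.11100·(4.10000 − 1.50000) / (52.11100 − (-13.43500)) = 4.10000 − (135.48860)/(65.54600) = 2.03292
F(2.03292) = -8.40838
u₃ = 2.03292 − (-8.40838)·(2.03292 − 4.10000) / (-8.40838 − 52.11100) = 2.03292 − (17.38076)/(-60.51938) = 2.32012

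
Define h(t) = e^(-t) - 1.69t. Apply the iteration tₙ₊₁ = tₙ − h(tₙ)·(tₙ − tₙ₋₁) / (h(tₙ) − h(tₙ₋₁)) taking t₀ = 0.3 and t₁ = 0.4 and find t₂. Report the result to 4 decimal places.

0.3976

h(0.3) = 0.233818, h(0.4) = -0.005680
t₂ = 0.400000 − (-0.005680)·(0.400000 − 0.300000) / (-0.005680 − 0.233818) = 0.400000 − (-0.000568)/(-0.239498) = 0.397628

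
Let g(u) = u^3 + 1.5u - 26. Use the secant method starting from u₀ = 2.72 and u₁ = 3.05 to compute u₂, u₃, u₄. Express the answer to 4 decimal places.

g(2.72) = -1.796352, g(3.05) = 6.947625
u₂ = 3.050000 − 6.947625·(3.050000 − 2.720000) / (6.947625 − (-1.796352)) = 3.050000 − (2.292716)/(8.743977) = 2.787795
g(2.787795) = -0.152125
u₃ = 2.787795 − (-0.152125)·(2.787795 − 3.050000) / (-0.152125 − 6.947625) = 2.787795 − (0.039888)/(-7.099750) = 2.793413
g(2.793413) = -0.012442
u₄ = 2.793413 − (-0.012442)·(2.793413 − 2.787795) / (-0.012442 − (-0.152125)) = 2.793413 − (-0.000070)/(0.139682) = 2.793913

2.7878, 2.7934, 2.7939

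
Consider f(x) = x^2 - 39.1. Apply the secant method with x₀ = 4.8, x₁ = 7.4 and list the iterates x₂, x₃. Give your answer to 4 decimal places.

f(4.8) = -16.060000, f(7.4) = 15.660000
x₂ = 7.400000 − 15.660000·(7.400000 − 4.800000) / (15.660000 − (-16.060000)) = 7.400000 − (40.716000)/(31.720000) = 6.116393
f(6.116393) = -1.689731
x₃ = 6.116393 − (-1.689731)·(6.116393 − 7.400000) / (-1.689731 − 15.660000) = 6.116393 − (2.168950)/(-17.349731) = 6.241407

6.1164, 6.2414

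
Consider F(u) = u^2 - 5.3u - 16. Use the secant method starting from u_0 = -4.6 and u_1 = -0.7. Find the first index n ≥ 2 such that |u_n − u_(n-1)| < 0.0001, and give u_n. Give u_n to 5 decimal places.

n = 6, u_n = -2.14818

F(-4.6) = 29.5400000, F(-0.7) = -11.8000000
u_2 = -0.7000000 − (-11.8000000)·(3.9000000)/(-41.3400000) = -1.8132075;  |Δ| = 1.1132075
F(-1.8132075) = -3.1022784
u_3 = -1.8132075 − (-3.1022784)·(-1.1132075)/(8.6977216) = -2.2102632;  |Δ| = 0.3970557
F(-2.2102632) = 0.5996586
u_4 = -2.2102632 − 0.5996586·(-0.3970557)/(3.7019370) = -2.1459461;  |Δ| = 0.0643171
F(-2.1459461) = -0.0214008
u_5 = -2.1459461 − (-0.0214008)·(0.0643171)/(-0.6210594) = -2.1481624;  |Δ| = 0.0022163
F(-2.1481624) = -0.0001376
u_6 = -2.1481624 − (-0.0001376)·(-0.0022163)/(0.0212631) = -2.1481767;  |Δ| = 0.0000143
|u_6 − u_5| = 0.0000143 < 0.0001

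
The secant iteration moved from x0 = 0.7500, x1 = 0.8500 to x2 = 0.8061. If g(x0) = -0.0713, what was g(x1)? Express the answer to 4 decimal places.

0.0558

The secant line through (0.7500, -0.0713) and (0.8500, g(x1)) crosses zero at x2 = 0.8061.
So (0.7500, -0.0713), (0.8500, g(x1)), (0.8061, 0) are collinear:
g(x1) = -0.0713 · (0.8500 − 0.8061) / (0.7500 − 0.8061) = -0.0713 · (0.043900)/(-0.056100) = 0.055794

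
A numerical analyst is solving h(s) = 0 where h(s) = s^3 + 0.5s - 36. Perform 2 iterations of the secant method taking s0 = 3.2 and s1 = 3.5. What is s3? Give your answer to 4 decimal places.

h(3.2) = -1.632000, h(3.5) = 8.625000
s2 = 3.500000 − 8.625000·(3.500000 − 3.200000) / (8.625000 − (-1.632000)) = 3.500000 − (2.587500)/(10.257000) = 3.247733
h(3.247733) = -0.119786
s3 = 3.247733 − (-0.119786)·(3.247733 − 3.500000) / (-0.119786 − 8.625000) = 3.247733 − (0.030218)/(-8.744786) = 3.251189

3.2512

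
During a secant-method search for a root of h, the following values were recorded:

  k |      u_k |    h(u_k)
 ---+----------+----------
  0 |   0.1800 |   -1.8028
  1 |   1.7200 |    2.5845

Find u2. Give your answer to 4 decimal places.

0.8128

u2 = 1.7200 − 2.5845·(1.7200 − 0.1800) / (2.5845 − (-1.8028))
   = 1.7200 − (3.980130)/(4.387300) = 0.812807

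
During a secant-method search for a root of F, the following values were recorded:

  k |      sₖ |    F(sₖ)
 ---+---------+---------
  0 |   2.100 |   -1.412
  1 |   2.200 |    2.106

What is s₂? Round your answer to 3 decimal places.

2.140

s₂ = 2.200 − 2.106·(2.200 − 2.100) / (2.106 − (-1.412))
   = 2.200 − (0.21060)/(3.51800) = 2.14014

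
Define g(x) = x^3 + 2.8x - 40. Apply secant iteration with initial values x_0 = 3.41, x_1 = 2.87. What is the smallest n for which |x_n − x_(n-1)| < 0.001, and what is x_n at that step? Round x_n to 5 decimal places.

n = 5, x_n = 3.14767

g(3.41) = 9.1998210, g(2.87) = -8.3240970
x_2 = 2.8700000 − (-8.3240970)·(-0.5400000)/(-17.5239180) = 3.1265073;  |Δ| = 0.2565073
g(3.1265073) = -0.6840219
x_3 = 3.1265073 − (-0.6840219)·(0.2565073)/(7.6400751) = 3.1494726;  |Δ| = 0.0229653
g(3.1494726) = 0.0587005
x_4 = 3.1494726 − 0.0587005·(0.0229653)/(0.7427223) = 3.1476575;  |Δ| = 0.0018150
g(3.1476575) = -0.0003618
x_5 = 3.1476575 − (-0.0003618)·(-0.0018150)/(-0.0590622) = 3.1476686;  |Δ| = 0.0000111
|x_5 − x_4| = 0.0000111 < 0.001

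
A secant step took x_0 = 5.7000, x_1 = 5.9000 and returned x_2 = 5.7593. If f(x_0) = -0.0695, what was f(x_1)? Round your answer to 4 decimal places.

The secant line through (5.7000, -0.0695) and (5.9000, f(x_1)) crosses zero at x_2 = 5.7593.
So (5.7000, -0.0695), (5.9000, f(x_1)), (5.7593, 0) are collinear:
f(x_1) = -0.0695 · (5.9000 − 5.7593) / (5.7000 − 5.7593) = -0.0695 · (0.140700)/(-0.059300) = 0.164901

0.1649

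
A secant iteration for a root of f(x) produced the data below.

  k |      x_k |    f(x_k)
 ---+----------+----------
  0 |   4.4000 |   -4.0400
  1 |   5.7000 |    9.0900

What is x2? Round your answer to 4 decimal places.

4.8000

x2 = 5.7000 − 9.0900·(5.7000 − 4.4000) / (9.0900 − (-4.0400))
   = 5.7000 − (11.817000)/(13.130000) = 4.800000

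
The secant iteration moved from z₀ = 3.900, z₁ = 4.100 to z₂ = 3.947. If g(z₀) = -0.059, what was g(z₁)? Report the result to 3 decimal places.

0.192

The secant line through (3.900, -0.059) and (4.100, g(z₁)) crosses zero at z₂ = 3.947.
So (3.900, -0.059), (4.100, g(z₁)), (3.947, 0) are collinear:
g(z₁) = -0.059 · (4.100 − 3.947) / (3.900 − 3.947) = -0.059 · (0.15300)/(-0.04700) = 0.19206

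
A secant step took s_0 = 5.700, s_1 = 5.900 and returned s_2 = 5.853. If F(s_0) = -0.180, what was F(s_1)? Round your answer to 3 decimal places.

The secant line through (5.700, -0.180) and (5.900, F(s_1)) crosses zero at s_2 = 5.853.
So (5.700, -0.180), (5.900, F(s_1)), (5.853, 0) are collinear:
F(s_1) = -0.180 · (5.900 − 5.853) / (5.700 − 5.853) = -0.180 · (0.04700)/(-0.15300) = 0.05529

0.055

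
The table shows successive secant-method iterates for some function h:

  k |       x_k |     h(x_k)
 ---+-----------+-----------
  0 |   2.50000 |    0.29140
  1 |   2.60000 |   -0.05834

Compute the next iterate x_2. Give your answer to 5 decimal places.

2.58332

x_2 = 2.60000 − (-0.05834)·(2.60000 − 2.50000) / (-0.05834 − 0.29140)
   = 2.60000 − (-0.0058340)/(-0.3497400) = 2.5833190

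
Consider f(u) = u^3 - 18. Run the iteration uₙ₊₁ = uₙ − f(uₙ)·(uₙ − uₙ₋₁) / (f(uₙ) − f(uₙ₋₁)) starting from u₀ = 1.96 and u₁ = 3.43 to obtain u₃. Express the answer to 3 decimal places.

f(1.96) = -10.47046, f(3.43) = 22.35361
u₂ = 3.43000 − 22.35361·(3.43000 − 1.96000) / (22.35361 − (-10.47046)) = 3.43000 − (32.85980)/(32.82407) = 2.42891
f(2.42891) = -3.67037
u₃ = 2.42891 − (-3.67037)·(2.42891 − 3.43000) / (-3.67037 − 22.35361) = 2.42891 − (3.67436)/(-26.02398) = 2.57010

2.570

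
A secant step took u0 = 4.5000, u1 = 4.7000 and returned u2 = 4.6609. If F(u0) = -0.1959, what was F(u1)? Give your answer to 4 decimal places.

0.0476

The secant line through (4.5000, -0.1959) and (4.7000, F(u1)) crosses zero at u2 = 4.6609.
So (4.5000, -0.1959), (4.7000, F(u1)), (4.6609, 0) are collinear:
F(u1) = -0.1959 · (4.7000 − 4.6609) / (4.5000 − 4.6609) = -0.1959 · (0.039100)/(-0.160900) = 0.047605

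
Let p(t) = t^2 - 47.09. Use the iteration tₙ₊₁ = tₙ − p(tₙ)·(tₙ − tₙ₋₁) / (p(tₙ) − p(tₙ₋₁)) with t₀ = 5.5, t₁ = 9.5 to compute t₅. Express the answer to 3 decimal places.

p(5.5) = -16.84000, p(9.5) = 43.16000
t₂ = 9.50000 − 43.16000·(9.50000 − 5.50000) / (43.16000 − (-16.84000)) = 9.50000 − (172.64000)/(60.00000) = 6.62267
p(6.62267) = -3.23029
t₃ = 6.62267 − (-3.23029)·(6.62267 − 9.50000) / (-3.23029 − 43.16000) = 6.62267 − (9.29461)/(-46.39029) = 6.82302
p(6.82302) = -0.53635
t₄ = 6.82302 − (-0.53635)·(6.82302 − 6.62267) / (-0.53635 − (-3.23029)) = 6.82302 − (-0.10746)/(2.69394) = 6.86291
p(6.86291) = 0.00958
t₅ = 6.86291 − 0.00958·(6.86291 − 6.82302) / (0.00958 − (-0.53635)) = 6.86291 − (0.00038)/(0.54593) = 6.86221

6.862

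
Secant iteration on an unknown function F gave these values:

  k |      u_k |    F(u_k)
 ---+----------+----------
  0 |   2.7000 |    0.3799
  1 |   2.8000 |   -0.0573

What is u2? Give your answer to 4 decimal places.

u2 = 2.8000 − (-0.0573)·(2.8000 − 2.7000) / (-0.0573 − 0.3799)
   = 2.8000 − (-0.005730)/(-0.437200) = 2.786894

2.7869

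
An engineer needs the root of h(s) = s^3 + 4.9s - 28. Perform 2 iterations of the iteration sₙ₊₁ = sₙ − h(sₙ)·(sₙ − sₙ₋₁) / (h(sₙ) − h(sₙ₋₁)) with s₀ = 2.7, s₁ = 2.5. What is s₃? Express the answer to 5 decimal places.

2.50528

h(2.7) = 4.9130000, h(2.5) = -0.1250000
s₂ = 2.5000000 − (-0.1250000)·(2.5000000 − 2.7000000) / (-0.1250000 − 4.9130000) = 2.5000000 − (0.0250000)/(-5.0380000) = 2.5049623
h(2.5049623) = -0.0074571
s₃ = 2.5049623 − (-0.0074571)·(2.5049623 − 2.5000000) / (-0.0074571 − (-0.1250000)) = 2.5049623 − (-0.0000370)/(0.1175429) = 2.5052771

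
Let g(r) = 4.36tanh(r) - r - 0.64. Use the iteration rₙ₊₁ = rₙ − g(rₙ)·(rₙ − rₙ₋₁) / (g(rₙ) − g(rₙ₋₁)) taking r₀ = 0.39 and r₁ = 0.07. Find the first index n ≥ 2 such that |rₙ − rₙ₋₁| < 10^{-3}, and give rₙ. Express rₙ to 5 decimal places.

g(0.39) = 0.5891306, g(0.07) = -0.4052975
r₂ = 0.0700000 − (-0.4052975)·(-0.3200000)/(-0.9944281) = 0.2004219;  |Δ| = 0.1304219
g(0.2004219) = 0.0219022
r₃ = 0.2004219 − 0.0219022·(0.1304219)/(0.4271997) = 0.1937353;  |Δ| = 0.0066866
g(0.1937353) = 0.0005389
r₄ = 0.1937353 − 0.0005389·(-0.0066866)/(-0.0213633) = 0.1935666;  |Δ| = 0.0001687
|r₄ − r₃| = 0.0001687 < 10^{-3}

n = 4, rₙ = 0.19357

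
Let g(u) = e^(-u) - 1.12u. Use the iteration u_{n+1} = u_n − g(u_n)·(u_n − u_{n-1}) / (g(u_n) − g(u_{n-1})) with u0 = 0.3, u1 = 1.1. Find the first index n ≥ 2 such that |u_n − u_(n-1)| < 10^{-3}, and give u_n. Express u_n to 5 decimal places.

n = 5, u_n = 0.52708

g(0.3) = 0.4048182, g(1.1) = -0.8991289
u2 = 1.1000000 − (-0.8991289)·(0.8000000)/(-1.3039471) = 0.5483648;  |Δ| = 0.5516352
g(0.5483648) = -0.0362746
u3 = 0.5483648 − (-0.0362746)·(-0.5516352)/(0.8628543) = 0.5251739;  |Δ| = 0.0231909
g(0.5251739) = 0.0032577
u4 = 0.5251739 − 0.0032577·(-0.0231909)/(0.0395322) = 0.5270850;  |Δ| = 0.0019110
g(0.5270850) = -0.0000119
u5 = 0.5270850 − (-0.0000119)·(0.0019110)/(-0.0032696) = 0.5270780;  |Δ| = 0.0000070
|u5 − u4| = 0.0000070 < 10^{-3}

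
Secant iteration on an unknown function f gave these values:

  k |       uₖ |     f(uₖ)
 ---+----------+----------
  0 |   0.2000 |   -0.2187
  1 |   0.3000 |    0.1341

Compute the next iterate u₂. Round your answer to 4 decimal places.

u₂ = 0.3000 − 0.1341·(0.3000 − 0.2000) / (0.1341 − (-0.2187))
   = 0.3000 − (0.013410)/(0.352800) = 0.261990

0.2620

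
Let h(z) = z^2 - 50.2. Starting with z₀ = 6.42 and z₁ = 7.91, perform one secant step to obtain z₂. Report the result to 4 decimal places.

7.0469

h(6.42) = -8.983600, h(7.91) = 12.368100
z₂ = 7.910000 − 12.368100·(7.910000 − 6.420000) / (12.368100 − (-8.983600)) = 7.910000 − (18.428469)/(21.351700) = 7.046909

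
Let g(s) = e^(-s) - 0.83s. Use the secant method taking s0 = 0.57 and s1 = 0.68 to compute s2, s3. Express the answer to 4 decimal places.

g(0.57) = 0.092425, g(0.68) = -0.057783
s2 = 0.680000 − (-0.057783)·(0.680000 − 0.570000) / (-0.057783 − 0.092425) = 0.680000 − (-0.006356)/(-0.150208) = 0.637685
g(0.637685) = -0.000763
s3 = 0.637685 − (-0.000763)·(0.637685 − 0.680000) / (-0.000763 − (-0.057783)) = 0.637685 − (0.000032)/(0.057020) = 0.637118

0.6377, 0.6371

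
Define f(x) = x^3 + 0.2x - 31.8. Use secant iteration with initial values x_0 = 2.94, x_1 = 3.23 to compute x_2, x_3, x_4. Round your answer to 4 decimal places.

f(2.94) = -5.799816, f(3.23) = 2.544267
x_2 = 3.230000 − 2.544267·(3.230000 − 2.940000) / (2.544267 − (-5.799816)) = 3.230000 − (0.737837)/(8.344083) = 3.141574
f(3.141574) = -0.165973
x_3 = 3.141574 − (-0.165973)·(3.141574 − 3.230000) / (-0.165973 − 2.544267) = 3.141574 − (0.014676)/(-2.710240) = 3.146989
f(3.146989) = -0.004279
x_4 = 3.146989 − (-0.004279)·(3.146989 − 3.141574) / (-0.004279 − (-0.165973)) = 3.146989 − (-0.000023)/(0.161695) = 3.147132

3.1416, 3.1470, 3.1471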